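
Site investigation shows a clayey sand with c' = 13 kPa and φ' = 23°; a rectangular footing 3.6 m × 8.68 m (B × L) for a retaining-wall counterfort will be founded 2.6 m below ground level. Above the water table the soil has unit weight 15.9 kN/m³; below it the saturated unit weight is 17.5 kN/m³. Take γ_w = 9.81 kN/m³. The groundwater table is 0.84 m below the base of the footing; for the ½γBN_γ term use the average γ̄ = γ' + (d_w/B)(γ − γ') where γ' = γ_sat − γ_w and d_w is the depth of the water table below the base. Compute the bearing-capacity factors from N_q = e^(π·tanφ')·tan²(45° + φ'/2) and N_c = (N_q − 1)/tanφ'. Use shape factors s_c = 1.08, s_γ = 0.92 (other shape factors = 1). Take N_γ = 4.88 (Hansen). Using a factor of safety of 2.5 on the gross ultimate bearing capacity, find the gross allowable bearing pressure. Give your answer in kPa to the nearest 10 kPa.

q_all ≈ 280 kPa

N_q = e^(π·tan23°)·tan²(56.5°) = 8.66; N_c = (N_q − 1)/tanφ' = 18.05.
Overburden at base level: q = 15.9 × 2.6 = 41.34 kPa.
The water table is 0.84 m below the base (< B = 3.6 m), so the ½γBN_γ term uses γ̄ = γ' + (d_w/B)(γ − γ') = 7.69 + (0.84/3.6)(15.9 − 7.69) = 9.6057 kN/m³.
Cohesion term c·N_c·s_c = 13 × 18.049 × 1.08 = 253.4 kPa; surcharge term q·N_q = 41.34 × 8.6612 = 358.05 kPa; self-weight term 0.5·γ·B·N_γ·s_γ = 0.5 × 9.6057 × 3.6 × 4.88 × 0.92 = 77.626 kPa.
q_ult = 253.4 + 358.05 + 77.626 = 689.08 kPa.
q_all = 689.08 / 2.5 = 275.63 kPa.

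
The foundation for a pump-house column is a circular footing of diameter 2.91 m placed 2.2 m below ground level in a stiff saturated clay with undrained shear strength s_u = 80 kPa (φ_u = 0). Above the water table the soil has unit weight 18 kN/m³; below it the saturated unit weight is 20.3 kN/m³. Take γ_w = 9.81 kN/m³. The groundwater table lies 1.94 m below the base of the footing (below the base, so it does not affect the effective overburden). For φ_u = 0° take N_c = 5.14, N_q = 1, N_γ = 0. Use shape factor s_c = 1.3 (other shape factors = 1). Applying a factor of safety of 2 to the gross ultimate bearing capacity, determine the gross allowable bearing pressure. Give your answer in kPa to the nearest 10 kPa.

q = γ·D_f = 18 × 2.2 = 39.6 kPa.
c·N_c·s_c = 80 × 5.14 × 1.3 = 534.56 kPa
q·N_q = 39.6 × 1 = 39.6 kPa
q_ult = 534.56 + 39.6 = 574.16 kPa.
q_all = q_ult / FS = 574.16 / 2 = 287.08 kPa.

q_all ≈ 290 kPa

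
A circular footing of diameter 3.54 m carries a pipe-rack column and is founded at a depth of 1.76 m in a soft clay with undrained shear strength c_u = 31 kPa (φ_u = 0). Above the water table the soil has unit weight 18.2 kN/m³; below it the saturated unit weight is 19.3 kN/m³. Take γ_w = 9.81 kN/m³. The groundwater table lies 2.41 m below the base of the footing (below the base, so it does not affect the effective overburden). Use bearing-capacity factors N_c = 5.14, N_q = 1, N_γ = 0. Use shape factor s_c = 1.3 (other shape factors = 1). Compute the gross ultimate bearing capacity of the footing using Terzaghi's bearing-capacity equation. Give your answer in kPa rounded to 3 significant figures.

q_ult ≈ 239 kPa

Overburden at base level: q = 18.2 × 1.76 = 32.032 kPa.
Cohesion term c·N_c·s_c = 31 × 5.14 × 1.3 = 207.14 kPa; surcharge term q·N_q = 32.032 × 1 = 32.032 kPa.
q_ult = 207.14 + 32.032 = 239.17 kPa.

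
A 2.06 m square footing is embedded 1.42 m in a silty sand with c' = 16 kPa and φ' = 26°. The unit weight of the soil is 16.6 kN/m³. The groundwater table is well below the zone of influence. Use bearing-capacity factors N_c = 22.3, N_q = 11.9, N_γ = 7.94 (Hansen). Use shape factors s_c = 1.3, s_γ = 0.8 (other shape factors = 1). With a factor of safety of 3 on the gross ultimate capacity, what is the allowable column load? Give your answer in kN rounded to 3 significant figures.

Effective surcharge at the founding depth q = γ·D_f = 16.6 × 1.42 = 23.572 kPa.
q_ult = c·N_c·s_c + q·N_q + 0.5·γ·B·N_γ·s_γ
     = 16 × 22.3 × 1.3 + 23.572 × 11.9 + 0.5 × 16.6 × 2.06 × 7.94 × 0.8
     = 463.84 + 280.51 + 108.61 = 852.95 kPa.
Gross allowable pressure q_all = 852.95 / 3 = 284.32 kPa.
Footing area = 4.2436 m², so allowable column load = 284.32 × 4.2436 = 1206.5 kN.

P_all ≈ 1210 kN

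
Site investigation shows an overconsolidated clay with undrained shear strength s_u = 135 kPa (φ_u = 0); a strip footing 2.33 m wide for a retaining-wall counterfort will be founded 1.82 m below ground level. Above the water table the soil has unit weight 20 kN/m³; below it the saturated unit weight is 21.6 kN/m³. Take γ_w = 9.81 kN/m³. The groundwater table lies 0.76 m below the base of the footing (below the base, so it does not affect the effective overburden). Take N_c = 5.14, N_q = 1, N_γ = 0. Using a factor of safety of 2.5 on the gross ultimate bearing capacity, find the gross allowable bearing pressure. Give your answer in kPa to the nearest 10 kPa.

q_all ≈ 290 kPa

Overburden at base level: q = 20 × 1.82 = 36.4 kPa.
Cohesion term c·N_c = 135 × 5.14 = 693.9 kPa; surcharge term q·N_q = 36.4 × 1 = 36.4 kPa.
q_ult = 693.9 + 36.4 = 730.3 kPa.
q_all = 730.3 / 2.5 = 292.12 kPa.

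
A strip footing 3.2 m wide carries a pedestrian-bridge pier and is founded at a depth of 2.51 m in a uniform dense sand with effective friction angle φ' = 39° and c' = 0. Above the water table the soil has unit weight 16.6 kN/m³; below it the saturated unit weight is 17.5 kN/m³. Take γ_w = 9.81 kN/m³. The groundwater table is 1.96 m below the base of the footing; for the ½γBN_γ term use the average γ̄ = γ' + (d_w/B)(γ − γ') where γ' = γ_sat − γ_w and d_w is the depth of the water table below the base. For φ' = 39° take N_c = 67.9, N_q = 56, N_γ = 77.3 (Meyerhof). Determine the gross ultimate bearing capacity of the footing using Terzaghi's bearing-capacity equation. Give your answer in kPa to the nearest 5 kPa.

q_ult ≈ 3960 kPa

Overburden at base level: q = 16.6 × 2.51 = 41.666 kPa.
The water table is 1.96 m below the base (< B = 3.2 m), so the ½γBN_γ term uses γ̄ = γ' + (d_w/B)(γ − γ') = 7.69 + (1.96/3.2)(16.6 − 7.69) = 13.147 kN/m³.
Surcharge term q·N_q = 41.666 × 56 = 2333.3 kPa; self-weight term 0.5·γ·B·N_γ = 0.5 × 13.147 × 3.2 × 77.3 = 1626.1 kPa.
q_ult = 2333.3 + 1626.1 = 3959.4 kPa.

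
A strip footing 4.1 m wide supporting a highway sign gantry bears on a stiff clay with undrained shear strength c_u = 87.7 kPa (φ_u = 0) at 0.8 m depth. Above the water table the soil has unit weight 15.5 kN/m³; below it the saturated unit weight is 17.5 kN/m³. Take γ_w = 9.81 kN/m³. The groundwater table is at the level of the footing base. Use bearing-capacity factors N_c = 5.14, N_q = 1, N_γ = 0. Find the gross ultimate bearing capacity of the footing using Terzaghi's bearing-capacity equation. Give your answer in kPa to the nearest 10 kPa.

q_ult ≈ 460 kPa

Effective surcharge at the founding depth q = γ·D_f = 15.5 × 0.8 = 12.4 kPa.
q_ult = c·N_c + q·N_q
     = 87.7 × 5.14 + 12.4 × 1
     = 450.78 + 12.4 = 463.18 kPa.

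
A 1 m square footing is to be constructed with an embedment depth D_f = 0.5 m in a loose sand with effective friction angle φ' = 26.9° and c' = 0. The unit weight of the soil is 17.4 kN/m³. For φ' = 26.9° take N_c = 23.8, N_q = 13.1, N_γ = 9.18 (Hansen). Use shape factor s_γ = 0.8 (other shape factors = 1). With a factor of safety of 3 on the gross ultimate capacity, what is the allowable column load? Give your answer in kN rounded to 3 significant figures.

Overburden at base level: q = 17.4 × 0.5 = 8.7 kPa.
Surcharge term q·N_q = 8.7 × 13.1 = 113.97 kPa; self-weight term 0.5·γ·B·N_γ·s_γ = 0.5 × 17.4 × 1 × 9.18 × 0.8 = 63.893 kPa.
q_ult = 113.97 + 63.893 = 177.86 kPa.
Gross allowable pressure q_all = 177.86 / 3 = 59.288 kPa.
Footing area = 1 m², so allowable column load = 59.288 × 1 = 59.288 kN.

P_all ≈ 59.3 kN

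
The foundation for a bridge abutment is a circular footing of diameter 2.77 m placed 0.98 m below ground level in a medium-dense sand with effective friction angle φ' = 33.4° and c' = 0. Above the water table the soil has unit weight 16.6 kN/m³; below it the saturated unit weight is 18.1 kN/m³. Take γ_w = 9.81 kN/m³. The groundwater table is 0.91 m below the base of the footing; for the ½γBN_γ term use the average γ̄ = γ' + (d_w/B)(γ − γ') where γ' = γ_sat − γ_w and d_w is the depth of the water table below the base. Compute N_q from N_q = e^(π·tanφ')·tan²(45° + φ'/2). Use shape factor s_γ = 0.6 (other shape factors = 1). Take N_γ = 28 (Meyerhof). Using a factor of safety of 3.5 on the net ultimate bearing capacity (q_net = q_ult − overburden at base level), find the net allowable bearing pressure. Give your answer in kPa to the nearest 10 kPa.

q_all(net) ≈ 200 kPa

N_q = e^(π·tan33.4°)·tan²(61.7°) = 27.38.
q = γ·D_f = 16.6 × 0.98 = 16.268 kPa.
γ' = 8.29 kN/m³; averaging over the depth B below the base, γ̄ = γ' + (d_w/B)(γ − γ') = 11.02 kN/m³.
q·N_q = 16.268 × 27.375 = 445.34 kPa
0.5·γ·B·N_γ·s_γ = 0.5 × 11.02 × 2.77 × 28 × 0.6 = 256.41 kPa
q_ult = 445.34 + 256.41 = 701.75 kPa.
q_net = 701.75 − 16.268 = 685.49 kPa.
q_all(net) = 685.49 / 3.5 = 195.85 kPa.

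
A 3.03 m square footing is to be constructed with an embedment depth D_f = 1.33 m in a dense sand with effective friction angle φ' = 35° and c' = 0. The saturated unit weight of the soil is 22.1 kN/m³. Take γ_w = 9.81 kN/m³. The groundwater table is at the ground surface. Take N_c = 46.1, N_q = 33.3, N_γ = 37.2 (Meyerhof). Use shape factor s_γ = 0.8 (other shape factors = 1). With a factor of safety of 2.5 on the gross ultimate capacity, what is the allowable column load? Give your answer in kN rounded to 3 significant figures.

P_all ≈ 4030 kN

γ' = 22.1 − 9.81 = 12.29 kN/m³ (submerged throughout). q = 12.29 × 1.33 = 16.346 kPa; the same γ' applies in the ½γBN_γ term.
q·N_q = 16.346 × 33.3 = 544.31 kPa
0.5·γ·B·N_γ·s_γ = 0.5 × 12.29 × 3.03 × 37.2 × 0.8 = 554.11 kPa
q_ult = 544.31 + 554.11 = 1098.4 kPa.
Gross allowable pressure q_all = 1098.4 / 2.5 = 439.37 kPa.
Footing area = 9.1809 m², so allowable column load = 439.37 × 9.1809 = 4033.8 kN.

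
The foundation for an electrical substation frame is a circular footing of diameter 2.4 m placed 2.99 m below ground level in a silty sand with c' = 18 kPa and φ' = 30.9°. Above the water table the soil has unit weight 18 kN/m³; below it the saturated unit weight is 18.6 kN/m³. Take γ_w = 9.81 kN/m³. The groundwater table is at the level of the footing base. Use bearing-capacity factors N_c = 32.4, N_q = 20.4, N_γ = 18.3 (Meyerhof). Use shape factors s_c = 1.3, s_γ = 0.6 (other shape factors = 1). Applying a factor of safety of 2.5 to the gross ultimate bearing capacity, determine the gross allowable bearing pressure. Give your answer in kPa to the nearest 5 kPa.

q_all ≈ 790 kPa

q = γ·D_f = 18 × 2.99 = 53.82 kPa.
For the ½γBN_γ term take γ' = 18.6 − 9.81 = 8.79 kN/m³ (soil below base is submerged).
c·N_c·s_c = 18 × 32.4 × 1.3 = 758.16 kPa
q·N_q = 53.82 × 20.4 = 1097.9 kPa
0.5·γ·B·N_γ·s_γ = 0.5 × 8.79 × 2.4 × 18.3 × 0.6 = 115.82 kPa
q_ult = 758.16 + 1097.9 + 115.82 = 1971.9 kPa.
q_all = q_ult / FS = 1971.9 / 2.5 = 788.76 kPa.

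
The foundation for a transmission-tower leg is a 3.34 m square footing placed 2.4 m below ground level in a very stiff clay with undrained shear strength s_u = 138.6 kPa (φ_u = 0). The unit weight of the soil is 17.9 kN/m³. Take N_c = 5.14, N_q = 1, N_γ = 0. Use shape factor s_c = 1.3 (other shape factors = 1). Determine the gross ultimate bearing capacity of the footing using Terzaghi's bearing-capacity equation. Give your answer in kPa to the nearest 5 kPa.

Effective surcharge at the founding depth q = γ·D_f = 17.9 × 2.4 = 42.96 kPa.
q_ult = c·N_c·s_c + q·N_q
     = 138.6 × 5.14 × 1.3 + 42.96 × 1
     = 926.13 + 42.96 = 969.09 kPa.

q_ult ≈ 970 kPa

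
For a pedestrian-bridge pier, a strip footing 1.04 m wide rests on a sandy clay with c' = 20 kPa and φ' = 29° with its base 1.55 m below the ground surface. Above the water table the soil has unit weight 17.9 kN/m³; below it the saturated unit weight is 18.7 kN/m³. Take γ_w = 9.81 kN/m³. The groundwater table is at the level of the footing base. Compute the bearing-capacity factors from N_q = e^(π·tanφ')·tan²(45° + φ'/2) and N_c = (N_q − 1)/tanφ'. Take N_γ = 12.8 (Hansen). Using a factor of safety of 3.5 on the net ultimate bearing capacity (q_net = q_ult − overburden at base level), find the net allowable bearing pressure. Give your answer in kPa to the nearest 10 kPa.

N_q = e^(π·tan29°)·tan²(59.5°) = 16.44; N_c = (N_q − 1)/tanφ' = 27.86.
q = γ·D_f = 17.9 × 1.55 = 27.745 kPa.
For the ½γBN_γ term take γ' = 18.7 − 9.81 = 8.89 kN/m³ (soil below base is submerged).
c·N_c = 20 × 27.86 = 557.21 kPa
q·N_q = 27.745 × 16.443 = 456.22 kPa
0.5·γ·B·N_γ = 0.5 × 8.89 × 1.04 × 12.8 = 59.172 kPa
q_ult = 557.21 + 456.22 + 59.172 = 1072.6 kPa.
q_net = 1072.6 − 27.745 = 1044.9 kPa.
q_all(net) = 1044.9 / 3.5 = 298.53 kPa.

q_all(net) ≈ 300 kPa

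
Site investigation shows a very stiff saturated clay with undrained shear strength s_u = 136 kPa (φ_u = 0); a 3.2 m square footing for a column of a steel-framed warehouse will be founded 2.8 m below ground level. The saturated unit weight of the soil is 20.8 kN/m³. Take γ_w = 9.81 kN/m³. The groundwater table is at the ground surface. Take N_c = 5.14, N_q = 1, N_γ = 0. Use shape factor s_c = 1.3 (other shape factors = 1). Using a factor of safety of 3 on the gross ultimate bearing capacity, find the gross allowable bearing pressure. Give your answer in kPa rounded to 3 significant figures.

Water table at ground surface, so effective unit weight γ' = 20.8 − 9.81 = 10.99 kN/m³ is used throughout; overburden q = 10.99 × 2.8 = 30.772 kPa.
Cohesion term c·N_c·s_c = 136 × 5.14 × 1.3 = 908.75 kPa; surcharge term q·N_q = 30.772 × 1 = 30.772 kPa.
q_ult = 908.75 + 30.772 = 939.52 kPa.
q_all = 939.52 / 3 = 313.17 kPa.

q_all ≈ 313 kPa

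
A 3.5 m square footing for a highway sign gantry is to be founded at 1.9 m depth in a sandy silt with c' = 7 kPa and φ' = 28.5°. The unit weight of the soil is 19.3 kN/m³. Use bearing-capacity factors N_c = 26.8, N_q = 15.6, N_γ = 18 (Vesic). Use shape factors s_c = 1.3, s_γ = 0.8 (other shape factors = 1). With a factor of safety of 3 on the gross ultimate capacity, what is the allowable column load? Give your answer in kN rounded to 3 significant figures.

Effective surcharge at the founding depth q = γ·D_f = 19.3 × 1.9 = 36.67 kPa.
q_ult = c·N_c·s_c + q·N_q + 0.5·γ·B·N_γ·s_γ
     = 7 × 26.8 × 1.3 + 36.67 × 15.6 + 0.5 × 19.3 × 3.5 × 18 × 0.8
     = 243.88 + 572.05 + 486.36 = 1302.3 kPa.
Gross allowable pressure q_all = 1302.3 / 3 = 434.1 kPa.
Footing area = 12.25 m², so allowable column load = 434.1 × 12.25 = 5317.7 kN.

P_all ≈ 5320 kN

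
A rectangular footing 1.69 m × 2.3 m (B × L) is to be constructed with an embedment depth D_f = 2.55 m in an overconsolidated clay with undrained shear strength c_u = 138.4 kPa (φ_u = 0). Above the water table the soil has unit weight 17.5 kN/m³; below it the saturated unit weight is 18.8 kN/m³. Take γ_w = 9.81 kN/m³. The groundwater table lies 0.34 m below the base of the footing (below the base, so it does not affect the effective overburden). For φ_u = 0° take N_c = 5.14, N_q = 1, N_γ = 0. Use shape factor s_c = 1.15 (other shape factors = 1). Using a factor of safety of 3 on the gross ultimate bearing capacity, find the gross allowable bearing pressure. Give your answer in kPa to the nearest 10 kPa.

q_all ≈ 290 kPa

q = γ·D_f = 17.5 × 2.55 = 44.625 kPa.
c·N_c·s_c = 138.4 × 5.14 × 1.15 = 818.08 kPa
q·N_q = 44.625 × 1 = 44.625 kPa
q_ult = 818.08 + 44.625 = 862.71 kPa.
q_all = 862.71 / 3 = 287.57 kPa.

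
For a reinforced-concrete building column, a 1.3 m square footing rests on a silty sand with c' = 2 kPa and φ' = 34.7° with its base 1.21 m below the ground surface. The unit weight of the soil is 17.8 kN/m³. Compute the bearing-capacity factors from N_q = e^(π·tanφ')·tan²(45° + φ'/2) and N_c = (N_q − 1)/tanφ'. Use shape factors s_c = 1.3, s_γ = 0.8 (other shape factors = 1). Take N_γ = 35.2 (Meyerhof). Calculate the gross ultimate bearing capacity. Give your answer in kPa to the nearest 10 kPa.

tan34.7° = 0.6924, so N_q = e^(π×0.6924)·tan²(62.35°) = 8.805 × 3.643 = 32.08.
N_c = (32.08 − 1)/tan34.7° = 44.89.
q = γ·D_f = 17.8 × 1.21 = 21.538 kPa.
c·N_c·s_c = 2 × 44.886 × 1.3 = 116.7 kPa
q·N_q = 21.538 × 32.081 = 690.95 kPa
0.5·γ·B·N_γ·s_γ = 0.5 × 17.8 × 1.3 × 35.2 × 0.8 = 325.81 kPa
q_ult = 116.7 + 690.95 + 325.81 = 1133.5 kPa.

q_ult ≈ 1130 kPa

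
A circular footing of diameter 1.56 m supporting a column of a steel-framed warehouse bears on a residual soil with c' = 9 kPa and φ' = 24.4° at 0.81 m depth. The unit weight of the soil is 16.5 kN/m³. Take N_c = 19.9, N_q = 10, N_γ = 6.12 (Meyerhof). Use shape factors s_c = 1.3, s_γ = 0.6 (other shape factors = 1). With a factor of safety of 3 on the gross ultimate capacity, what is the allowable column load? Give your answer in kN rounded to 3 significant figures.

P_all ≈ 264 kN

q = γ·D_f = 16.5 × 0.81 = 13.365 kPa.
c·N_c·s_c = 9 × 19.9 × 1.3 = 232.83 kPa
q·N_q = 13.365 × 10 = 133.65 kPa
0.5·γ·B·N_γ·s_γ = 0.5 × 16.5 × 1.56 × 6.12 × 0.6 = 47.259 kPa
q_ult = 232.83 + 133.65 + 47.259 = 413.74 kPa.
Gross allowable pressure q_all = 413.74 / 3 = 137.91 kPa.
Footing area = 1.9113 m², so allowable column load = 137.91 × 1.9113 = 263.59 kN.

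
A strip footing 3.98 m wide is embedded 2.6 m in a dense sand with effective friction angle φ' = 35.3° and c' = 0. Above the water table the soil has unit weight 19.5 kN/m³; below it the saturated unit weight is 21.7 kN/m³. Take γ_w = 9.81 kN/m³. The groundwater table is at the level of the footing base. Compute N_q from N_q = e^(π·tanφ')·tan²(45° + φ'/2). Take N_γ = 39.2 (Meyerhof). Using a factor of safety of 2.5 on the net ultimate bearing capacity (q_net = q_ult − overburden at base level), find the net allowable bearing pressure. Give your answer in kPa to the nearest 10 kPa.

N_q = e^(π·tan35.3°)·tan²(62.65°) = 34.57.
Overburden at base level: q = 19.5 × 2.6 = 50.7 kPa.
Below the base the soil is submerged, so the ½γBN_γ term uses γ' = 21.7 − 9.81 = 11.89 kN/m³.
Surcharge term q·N_q = 50.7 × 34.565 = 1752.5 kPa; self-weight term 0.5·γ·B·N_γ = 0.5 × 11.89 × 3.98 × 39.2 = 927.52 kPa.
q_ult = 1752.5 + 927.52 = 2680 kPa.
q_net = 2680 − 50.7 = 2629.3 kPa.
q_all(net) = 2629.3 / 2.5 = 1051.7 kPa.

q_all(net) ≈ 1050 kPa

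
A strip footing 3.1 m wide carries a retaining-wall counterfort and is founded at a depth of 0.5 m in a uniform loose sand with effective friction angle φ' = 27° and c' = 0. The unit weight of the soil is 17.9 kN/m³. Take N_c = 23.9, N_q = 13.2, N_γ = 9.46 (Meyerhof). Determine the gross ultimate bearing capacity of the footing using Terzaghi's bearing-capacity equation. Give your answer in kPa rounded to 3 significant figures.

Overburden at base level: q = 17.9 × 0.5 = 8.95 kPa.
Surcharge term q·N_q = 8.95 × 13.2 = 118.14 kPa; self-weight term 0.5·γ·B·N_γ = 0.5 × 17.9 × 3.1 × 9.46 = 262.47 kPa.
q_ult = 118.14 + 262.47 = 380.61 kPa.

q_ult ≈ 381 kPa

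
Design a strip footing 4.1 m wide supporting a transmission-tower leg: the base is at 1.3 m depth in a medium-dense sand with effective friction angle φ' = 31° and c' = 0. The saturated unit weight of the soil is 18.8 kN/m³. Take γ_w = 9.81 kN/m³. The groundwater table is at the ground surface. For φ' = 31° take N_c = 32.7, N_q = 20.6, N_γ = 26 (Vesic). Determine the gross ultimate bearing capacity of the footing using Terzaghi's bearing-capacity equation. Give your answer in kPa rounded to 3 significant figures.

q_ult ≈ 720 kPa

γ' = 18.8 − 9.81 = 8.99 kN/m³ (submerged throughout). q = 8.99 × 1.3 = 11.687 kPa; the same γ' applies in the ½γBN_γ term.
q·N_q = 11.687 × 20.6 = 240.75 kPa
0.5·γ·B·N_γ = 0.5 × 8.99 × 4.1 × 26 = 479.17 kPa
q_ult = 240.75 + 479.17 = 719.92 kPa.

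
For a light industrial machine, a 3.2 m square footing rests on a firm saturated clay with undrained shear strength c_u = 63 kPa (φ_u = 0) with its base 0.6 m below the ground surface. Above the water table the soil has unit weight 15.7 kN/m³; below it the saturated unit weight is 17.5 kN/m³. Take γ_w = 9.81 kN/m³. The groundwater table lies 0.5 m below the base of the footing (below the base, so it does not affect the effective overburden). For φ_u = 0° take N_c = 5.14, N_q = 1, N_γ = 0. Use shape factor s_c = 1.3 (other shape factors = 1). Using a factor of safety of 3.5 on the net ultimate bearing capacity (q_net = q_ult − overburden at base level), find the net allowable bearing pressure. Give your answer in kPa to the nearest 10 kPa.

Effective surcharge at the founding depth q = γ·D_f = 15.7 × 0.6 = 9.42 kPa.
q_ult = c·N_c·s_c + q·N_q
     = 63 × 5.14 × 1.3 + 9.42 × 1
     = 420.97 + 9.42 = 430.39 kPa.
q_net = 430.39 − 9.42 = 420.97 kPa.
q_all(net) = 420.97 / 3.5 = 120.28 kPa.

q_all(net) ≈ 120 kPa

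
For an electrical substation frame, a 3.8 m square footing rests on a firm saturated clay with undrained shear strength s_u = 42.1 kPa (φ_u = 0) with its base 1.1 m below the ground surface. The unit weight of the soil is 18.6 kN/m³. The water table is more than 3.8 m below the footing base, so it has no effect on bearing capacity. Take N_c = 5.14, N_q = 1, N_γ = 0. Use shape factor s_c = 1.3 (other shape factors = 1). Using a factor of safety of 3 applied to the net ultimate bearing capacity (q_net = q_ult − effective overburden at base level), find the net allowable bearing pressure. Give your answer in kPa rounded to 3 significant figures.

q_all(net) ≈ 93.8 kPa

Effective surcharge at the founding depth q = γ·D_f = 18.6 × 1.1 = 20.46 kPa.
q_ult = c·N_c·s_c + q·N_q
     = 42.1 × 5.14 × 1.3 + 20.46 × 1
     = 281.31 + 20.46 = 301.77 kPa.
Net ultimate: q_net = 301.77 − 20.46 = 281.31 kPa.
q_all(net) = 281.31 / 3 = 93.771 kPa.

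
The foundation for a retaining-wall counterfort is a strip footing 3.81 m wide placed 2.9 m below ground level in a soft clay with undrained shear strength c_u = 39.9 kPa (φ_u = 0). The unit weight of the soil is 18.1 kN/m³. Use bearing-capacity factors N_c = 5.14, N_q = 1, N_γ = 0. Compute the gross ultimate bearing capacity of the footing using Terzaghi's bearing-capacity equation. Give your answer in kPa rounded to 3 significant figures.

q_ult ≈ 258 kPa

Overburden at base level: q = 18.1 × 2.9 = 52.49 kPa.
Cohesion term c·N_c = 39.9 × 5.14 = 205.09 kPa; surcharge term q·N_q = 52.49 × 1 = 52.49 kPa.
q_ult = 205.09 + 52.49 = 257.58 kPa.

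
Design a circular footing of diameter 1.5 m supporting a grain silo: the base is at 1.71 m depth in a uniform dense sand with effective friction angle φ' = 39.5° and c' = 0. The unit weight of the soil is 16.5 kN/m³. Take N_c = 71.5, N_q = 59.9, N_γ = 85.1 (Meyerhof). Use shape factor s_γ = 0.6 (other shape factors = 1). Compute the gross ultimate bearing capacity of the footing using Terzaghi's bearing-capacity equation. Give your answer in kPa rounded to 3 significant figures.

q_ult ≈ 2320 kPa

Effective surcharge at the founding depth q = γ·D_f = 16.5 × 1.71 = 28.215 kPa.
q_ult = q·N_q + 0.5·γ·B·N_γ·s_γ
     = 28.215 × 59.9 + 0.5 × 16.5 × 1.5 × 85.1 × 0.6
     = 1690.1 + 631.87 = 2321.9 kPa.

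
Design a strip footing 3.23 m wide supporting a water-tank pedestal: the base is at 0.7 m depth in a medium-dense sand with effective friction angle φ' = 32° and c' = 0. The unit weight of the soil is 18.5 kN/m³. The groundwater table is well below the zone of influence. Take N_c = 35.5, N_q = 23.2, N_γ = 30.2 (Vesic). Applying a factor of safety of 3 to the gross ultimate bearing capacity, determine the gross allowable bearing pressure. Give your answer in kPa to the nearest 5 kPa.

Overburden at base level: q = 18.5 × 0.7 = 12.95 kPa.
Surcharge term q·N_q = 12.95 × 23.2 = 300.44 kPa; self-weight term 0.5·γ·B·N_γ = 0.5 × 18.5 × 3.23 × 30.2 = 902.3 kPa.
q_ult = 300.44 + 902.3 = 1202.7 kPa.
q_all = q_ult / FS = 1202.7 / 3 = 400.91 kPa.

q_all ≈ 400 kPa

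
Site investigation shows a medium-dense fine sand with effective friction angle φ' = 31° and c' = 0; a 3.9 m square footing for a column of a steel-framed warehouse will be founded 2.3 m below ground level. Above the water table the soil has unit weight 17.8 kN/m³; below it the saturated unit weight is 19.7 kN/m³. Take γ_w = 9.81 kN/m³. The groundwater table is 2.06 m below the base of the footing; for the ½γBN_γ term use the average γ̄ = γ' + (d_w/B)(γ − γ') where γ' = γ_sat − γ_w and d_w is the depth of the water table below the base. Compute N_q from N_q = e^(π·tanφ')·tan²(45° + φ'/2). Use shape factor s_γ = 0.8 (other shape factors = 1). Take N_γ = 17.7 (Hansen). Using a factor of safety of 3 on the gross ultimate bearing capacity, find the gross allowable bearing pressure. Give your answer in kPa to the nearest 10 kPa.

N_q = e^(π·tan31°)·tan²(60.5°) = 20.63.
Overburden at base level: q = 17.8 × 2.3 = 40.94 kPa.
The water table is 2.06 m below the base (< B = 3.9 m), so the ½γBN_γ term uses γ̄ = γ' + (d_w/B)(γ − γ') = 9.89 + (2.06/3.9)(17.8 − 9.89) = 14.068 kN/m³.
Surcharge term q·N_q = 40.94 × 20.631 = 844.62 kPa; self-weight term 0.5·γ·B·N_γ·s_γ = 0.5 × 14.068 × 3.9 × 17.7 × 0.8 = 388.45 kPa.
q_ult = 844.62 + 388.45 = 1233.1 kPa.
q_all = 1233.1 / 3 = 411.02 kPa.

q_all ≈ 410 kPa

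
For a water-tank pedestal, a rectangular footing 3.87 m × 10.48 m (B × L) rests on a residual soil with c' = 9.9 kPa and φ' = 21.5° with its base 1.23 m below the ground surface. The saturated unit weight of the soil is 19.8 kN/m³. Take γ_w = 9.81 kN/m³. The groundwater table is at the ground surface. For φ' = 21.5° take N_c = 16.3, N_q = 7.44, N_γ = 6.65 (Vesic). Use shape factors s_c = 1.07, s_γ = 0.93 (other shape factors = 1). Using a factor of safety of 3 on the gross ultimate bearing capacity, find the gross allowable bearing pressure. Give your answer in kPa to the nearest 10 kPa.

q_all ≈ 130 kPa

Water table at ground surface, so effective unit weight γ' = 19.8 − 9.81 = 9.99 kN/m³ is used throughout; overburden q = 9.99 × 1.23 = 12.288 kPa; the same γ' applies in the ½γBN_γ term.
Cohesion term c·N_c·s_c = 9.9 × 16.3 × 1.07 = 172.67 kPa; surcharge term q·N_q = 12.288 × 7.44 = 91.42 kPa; self-weight term 0.5·γ·B·N_γ·s_γ = 0.5 × 9.99 × 3.87 × 6.65 × 0.93 = 119.55 kPa.
q_ult = 172.67 + 91.42 + 119.55 = 383.64 kPa.
q_all = 383.64 / 3 = 127.88 kPa.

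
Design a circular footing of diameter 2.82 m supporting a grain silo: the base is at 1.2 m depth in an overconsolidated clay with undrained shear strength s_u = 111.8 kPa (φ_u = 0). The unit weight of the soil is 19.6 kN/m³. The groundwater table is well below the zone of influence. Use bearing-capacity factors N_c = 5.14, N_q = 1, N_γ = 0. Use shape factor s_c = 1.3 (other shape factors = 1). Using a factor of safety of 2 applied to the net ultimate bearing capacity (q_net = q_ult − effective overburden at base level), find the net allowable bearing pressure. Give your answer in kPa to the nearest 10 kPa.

q_all(net) ≈ 370 kPa

Effective surcharge at the founding depth q = γ·D_f = 19.6 × 1.2 = 23.52 kPa.
q_ult = c·N_c·s_c + q·N_q
     = 111.8 × 5.14 × 1.3 + 23.52 × 1
     = 747.05 + 23.52 = 770.57 kPa.
Net ultimate: q_net = 770.57 − 23.52 = 747.05 kPa.
q_all(net) = 747.05 / 2 = 373.52 kPa.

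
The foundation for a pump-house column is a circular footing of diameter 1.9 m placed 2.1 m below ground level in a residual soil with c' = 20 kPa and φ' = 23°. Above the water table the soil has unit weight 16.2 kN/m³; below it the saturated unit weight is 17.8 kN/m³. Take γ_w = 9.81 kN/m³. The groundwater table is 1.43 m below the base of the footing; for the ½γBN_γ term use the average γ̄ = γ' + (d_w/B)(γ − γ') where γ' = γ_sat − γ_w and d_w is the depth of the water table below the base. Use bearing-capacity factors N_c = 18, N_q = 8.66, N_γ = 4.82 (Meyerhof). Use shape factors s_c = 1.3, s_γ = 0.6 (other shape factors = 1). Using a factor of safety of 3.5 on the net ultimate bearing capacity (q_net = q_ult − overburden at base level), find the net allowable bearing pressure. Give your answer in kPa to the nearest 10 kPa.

q = γ·D_f = 16.2 × 2.1 = 34.02 kPa.
γ' = 7.99 kN/m³; averaging over the depth B below the base, γ̄ = γ' + (d_w/B)(γ − γ') = 14.169 kN/m³.
c·N_c·s_c = 20 × 18 × 1.3 = 468 kPa
q·N_q = 34.02 × 8.66 = 294.61 kPa
0.5·γ·B·N_γ·s_γ = 0.5 × 14.169 × 1.9 × 4.82 × 0.6 = 38.928 kPa
q_ult = 468 + 294.61 + 38.928 = 801.54 kPa.
q_net = 801.54 − 34.02 = 767.52 kPa.
q_all(net) = 767.52 / 3.5 = 219.29 kPa.

q_all(net) ≈ 220 kPa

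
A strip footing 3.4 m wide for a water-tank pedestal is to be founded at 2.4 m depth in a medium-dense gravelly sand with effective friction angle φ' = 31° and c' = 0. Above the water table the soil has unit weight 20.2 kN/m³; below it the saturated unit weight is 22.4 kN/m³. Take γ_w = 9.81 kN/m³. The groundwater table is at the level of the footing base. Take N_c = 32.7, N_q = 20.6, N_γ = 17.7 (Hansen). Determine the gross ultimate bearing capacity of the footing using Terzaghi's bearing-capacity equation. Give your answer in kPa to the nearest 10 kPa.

Overburden at base level: q = 20.2 × 2.4 = 48.48 kPa.
Below the base the soil is submerged, so the ½γBN_γ term uses γ' = 22.4 − 9.81 = 12.59 kN/m³.
Surcharge term q·N_q = 48.48 × 20.6 = 998.69 kPa; self-weight term 0.5·γ·B·N_γ = 0.5 × 12.59 × 3.4 × 17.7 = 378.83 kPa.
q_ult = 998.69 + 378.83 = 1377.5 kPa.

q_ult ≈ 1380 kPa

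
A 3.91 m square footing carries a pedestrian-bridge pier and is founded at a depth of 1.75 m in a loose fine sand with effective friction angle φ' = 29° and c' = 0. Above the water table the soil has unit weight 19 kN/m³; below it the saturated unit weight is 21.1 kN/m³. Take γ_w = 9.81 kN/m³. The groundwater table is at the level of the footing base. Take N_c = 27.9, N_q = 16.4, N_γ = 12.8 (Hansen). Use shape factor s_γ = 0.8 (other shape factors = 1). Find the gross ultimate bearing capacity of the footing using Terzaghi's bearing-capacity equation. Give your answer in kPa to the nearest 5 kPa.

q_ult ≈ 770 kPa

q = γ·D_f = 19 × 1.75 = 33.25 kPa.
For the ½γBN_γ term take γ' = 21.1 − 9.81 = 11.29 kN/m³ (soil below base is submerged).
q·N_q = 33.25 × 16.4 = 545.3 kPa
0.5·γ·B·N_γ·s_γ = 0.5 × 11.29 × 3.91 × 12.8 × 0.8 = 226.02 kPa
q_ult = 545.3 + 226.02 = 771.32 kPa.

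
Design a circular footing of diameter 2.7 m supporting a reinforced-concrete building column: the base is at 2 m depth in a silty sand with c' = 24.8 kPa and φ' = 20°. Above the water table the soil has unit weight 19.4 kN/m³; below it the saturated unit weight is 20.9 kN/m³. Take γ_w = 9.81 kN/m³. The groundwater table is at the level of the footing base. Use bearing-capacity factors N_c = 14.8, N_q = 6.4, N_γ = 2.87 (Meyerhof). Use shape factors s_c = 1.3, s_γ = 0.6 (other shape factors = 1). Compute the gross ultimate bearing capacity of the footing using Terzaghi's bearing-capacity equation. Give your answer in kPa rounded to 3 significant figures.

q_ult ≈ 751 kPa

Overburden at base level: q = 19.4 × 2 = 38.8 kPa.
Below the base the soil is submerged, so the ½γBN_γ term uses γ' = 20.9 − 9.81 = 11.09 kN/m³.
Cohesion term c·N_c·s_c = 24.8 × 14.8 × 1.3 = 477.15 kPa; surcharge term q·N_q = 38.8 × 6.4 = 248.32 kPa; self-weight term 0.5·γ·B·N_γ·s_γ = 0.5 × 11.09 × 2.7 × 2.87 × 0.6 = 25.781 kPa.
q_ult = 477.15 + 248.32 + 25.781 = 751.25 kPa.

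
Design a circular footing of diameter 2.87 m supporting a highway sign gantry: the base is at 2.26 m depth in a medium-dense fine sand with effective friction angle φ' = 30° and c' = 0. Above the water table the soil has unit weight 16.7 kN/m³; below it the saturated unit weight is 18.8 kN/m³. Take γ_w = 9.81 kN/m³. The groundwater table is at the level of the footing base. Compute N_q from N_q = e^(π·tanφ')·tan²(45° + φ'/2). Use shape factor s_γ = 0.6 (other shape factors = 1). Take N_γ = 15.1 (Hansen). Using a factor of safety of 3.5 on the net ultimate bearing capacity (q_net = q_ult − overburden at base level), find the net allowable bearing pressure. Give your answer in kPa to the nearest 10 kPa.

N_q = e^(π·tan30°)·tan²(60°) = 18.4.
Effective surcharge at the founding depth q = γ·D_f = 16.7 × 2.26 = 37.742 kPa.
The water table coincides with the base, so in the self-weight term γ → γ' = 8.99 kN/m³.
q_ult = q·N_q + 0.5·γ·B·N_γ·s_γ
     = 37.742 × 18.401 + 0.5 × 8.99 × 2.87 × 15.1 × 0.6
     = 694.5 + 116.88 = 811.38 kPa.
q_net = 811.38 − 37.742 = 773.63 kPa.
q_all(net) = 773.63 / 3.5 = 221.04 kPa.

q_all(net) ≈ 220 kPa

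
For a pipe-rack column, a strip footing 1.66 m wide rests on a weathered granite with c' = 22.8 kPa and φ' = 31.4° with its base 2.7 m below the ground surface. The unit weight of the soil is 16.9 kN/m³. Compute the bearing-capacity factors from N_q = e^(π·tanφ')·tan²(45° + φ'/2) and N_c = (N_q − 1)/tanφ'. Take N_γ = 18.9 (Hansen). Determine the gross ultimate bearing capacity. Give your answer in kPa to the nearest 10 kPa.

q_ult ≈ 2020 kPa

tan31.4° = 0.6104, so N_q = e^(π×0.6104)·tan²(60.7°) = 6.805 × 3.175 = 21.61.
N_c = (21.61 − 1)/tan31.4° = 33.76.
Effective surcharge at the founding depth q = γ·D_f = 16.9 × 2.7 = 45.63 kPa.
q_ult = c·N_c + q·N_q + 0.5·γ·B·N_γ
     = 22.8 × 33.762 + 45.63 × 21.608 + 0.5 × 16.9 × 1.66 × 18.9
     = 769.78 + 985.99 + 265.11 = 2020.9 kPa.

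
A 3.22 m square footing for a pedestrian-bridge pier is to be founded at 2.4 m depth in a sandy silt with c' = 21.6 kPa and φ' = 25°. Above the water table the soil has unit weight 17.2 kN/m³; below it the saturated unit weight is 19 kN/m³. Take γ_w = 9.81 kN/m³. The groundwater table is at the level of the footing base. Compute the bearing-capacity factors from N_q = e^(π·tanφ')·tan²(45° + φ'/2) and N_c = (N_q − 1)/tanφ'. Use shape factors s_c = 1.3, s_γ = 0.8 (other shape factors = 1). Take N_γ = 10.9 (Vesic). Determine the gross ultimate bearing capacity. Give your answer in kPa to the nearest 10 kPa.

tan25° = 0.4663, so N_q = e^(π×0.4663)·tan²(57.5°) = 4.327 × 2.464 = 10.66.
N_c = (10.66 − 1)/tan25° = 20.72.
Effective surcharge at the founding depth q = γ·D_f = 17.2 × 2.4 = 41.28 kPa.
The water table coincides with the base, so in the self-weight term γ → γ' = 9.19 kN/m³.
q_ult = c·N_c·s_c + q·N_q + 0.5·γ·B·N_γ·s_γ
     = 21.6 × 20.721 × 1.3 + 41.28 × 10.662 + 0.5 × 9.19 × 3.22 × 10.9 × 0.8
     = 581.83 + 440.13 + 129.02 = 1151 kPa.

q_ult ≈ 1150 kPa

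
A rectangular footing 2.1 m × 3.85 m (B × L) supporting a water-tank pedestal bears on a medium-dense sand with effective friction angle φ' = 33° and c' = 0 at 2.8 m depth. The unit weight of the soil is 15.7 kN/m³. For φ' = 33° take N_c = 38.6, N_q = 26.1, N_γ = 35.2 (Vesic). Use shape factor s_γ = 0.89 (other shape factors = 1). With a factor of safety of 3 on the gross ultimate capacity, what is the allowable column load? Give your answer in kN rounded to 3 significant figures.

Effective surcharge at the founding depth q = γ·D_f = 15.7 × 2.8 = 43.96 kPa.
q_ult = q·N_q + 0.5·γ·B·N_γ·s_γ
     = 43.96 × 26.1 + 0.5 × 15.7 × 2.1 × 35.2 × 0.89
     = 1147.4 + 516.44 = 1663.8 kPa.
Gross allowable pressure q_all = 1663.8 / 3 = 554.6 kPa.
Footing area = 8.085 m², so allowable column load = 554.6 × 8.085 = 4483.9 kN.

P_all ≈ 4480 kN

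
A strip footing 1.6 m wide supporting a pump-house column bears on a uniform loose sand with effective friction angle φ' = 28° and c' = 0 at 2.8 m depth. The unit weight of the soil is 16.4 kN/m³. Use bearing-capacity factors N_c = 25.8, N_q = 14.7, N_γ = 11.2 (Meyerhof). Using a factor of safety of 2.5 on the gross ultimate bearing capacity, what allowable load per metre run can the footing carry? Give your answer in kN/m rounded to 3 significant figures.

Overburden at base level: q = 16.4 × 2.8 = 45.92 kPa.
Surcharge term q·N_q = 45.92 × 14.7 = 675.02 kPa; self-weight term 0.5·γ·B·N_γ = 0.5 × 16.4 × 1.6 × 11.2 = 146.94 kPa.
q_ult = 675.02 + 146.94 = 821.97 kPa.
Gross allowable pressure q_all = 821.97 / 2.5 = 328.79 kPa.
Allowable wall load = q_all × B = 328.79 × 1.6 = 526.06 kN per metre run.

≈ 526 kN/m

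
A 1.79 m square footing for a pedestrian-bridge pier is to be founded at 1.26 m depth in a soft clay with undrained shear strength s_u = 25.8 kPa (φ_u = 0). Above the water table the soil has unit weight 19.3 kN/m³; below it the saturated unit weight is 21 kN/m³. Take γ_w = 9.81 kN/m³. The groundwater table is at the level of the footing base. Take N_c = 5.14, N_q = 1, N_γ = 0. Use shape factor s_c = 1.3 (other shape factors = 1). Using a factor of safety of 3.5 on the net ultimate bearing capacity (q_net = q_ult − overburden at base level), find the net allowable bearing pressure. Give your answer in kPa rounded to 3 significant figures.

q = γ·D_f = 19.3 × 1.26 = 24.318 kPa.
c·N_c·s_c = 25.8 × 5.14 × 1.3 = 172.4 kPa
q·N_q = 24.318 × 1 = 24.318 kPa
q_ult = 172.4 + 24.318 = 196.71 kPa.
q_net = 196.71 − 24.318 = 172.4 kPa.
q_all(net) = 172.4 / 3.5 = 49.256 kPa.

q_all(net) ≈ 49.3 kPa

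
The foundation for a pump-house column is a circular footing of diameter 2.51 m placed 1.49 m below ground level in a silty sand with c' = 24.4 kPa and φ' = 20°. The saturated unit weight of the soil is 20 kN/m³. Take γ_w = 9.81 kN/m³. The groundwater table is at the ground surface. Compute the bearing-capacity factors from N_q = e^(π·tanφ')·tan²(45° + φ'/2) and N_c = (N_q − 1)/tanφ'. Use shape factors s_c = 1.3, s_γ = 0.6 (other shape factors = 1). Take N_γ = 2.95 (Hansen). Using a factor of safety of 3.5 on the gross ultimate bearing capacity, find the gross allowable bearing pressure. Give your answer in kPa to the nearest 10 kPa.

N_q = e^(π·tan20°)·tan²(55°) = 6.4; N_c = (N_q − 1)/tanφ' = 14.83.
Water table at ground surface, so effective unit weight γ' = 20 − 9.81 = 10.19 kN/m³ is used throughout; overburden q = 10.19 × 1.49 = 15.183 kPa; the same γ' applies in the ½γBN_γ term.
Cohesion term c·N_c·s_c = 24.4 × 14.835 × 1.3 = 470.56 kPa; surcharge term q·N_q = 15.183 × 6.3994 = 97.163 kPa; self-weight term 0.5·γ·B·N_γ·s_γ = 0.5 × 10.19 × 2.51 × 2.95 × 0.6 = 22.636 kPa.
q_ult = 470.56 + 97.163 + 22.636 = 590.36 kPa.
q_all = 590.36 / 3.5 = 168.67 kPa.

q_all ≈ 170 kPa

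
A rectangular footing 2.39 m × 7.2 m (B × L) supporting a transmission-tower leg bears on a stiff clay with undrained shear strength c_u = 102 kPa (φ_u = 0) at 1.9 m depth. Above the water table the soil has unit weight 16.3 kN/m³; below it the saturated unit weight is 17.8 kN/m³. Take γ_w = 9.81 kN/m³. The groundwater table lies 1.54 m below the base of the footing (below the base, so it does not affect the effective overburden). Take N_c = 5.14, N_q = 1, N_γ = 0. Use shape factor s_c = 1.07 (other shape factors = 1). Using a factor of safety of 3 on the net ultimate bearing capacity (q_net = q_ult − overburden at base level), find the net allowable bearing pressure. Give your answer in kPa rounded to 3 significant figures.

Effective surcharge at the founding depth q = γ·D_f = 16.3 × 1.9 = 30.97 kPa.
q_ult = c·N_c·s_c + q·N_q
     = 102 × 5.14 × 1.07 + 30.97 × 1
     = 560.98 + 30.97 = 591.95 kPa.
q_net = 591.95 − 30.97 = 560.98 kPa.
q_all(net) = 560.98 / 3 = 186.99 kPa.

q_all(net) ≈ 187 kPa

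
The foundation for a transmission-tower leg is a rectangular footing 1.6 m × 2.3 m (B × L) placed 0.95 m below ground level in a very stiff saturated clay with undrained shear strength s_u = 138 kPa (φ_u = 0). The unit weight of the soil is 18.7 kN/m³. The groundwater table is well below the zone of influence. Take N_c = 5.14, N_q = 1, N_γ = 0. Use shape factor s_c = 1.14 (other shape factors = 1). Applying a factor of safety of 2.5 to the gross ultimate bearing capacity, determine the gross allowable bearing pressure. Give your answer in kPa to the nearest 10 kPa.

q = γ·D_f = 18.7 × 0.95 = 17.765 kPa.
c·N_c·s_c = 138 × 5.14 × 1.14 = 808.62 kPa
q·N_q = 17.765 × 1 = 17.765 kPa
q_ult = 808.62 + 17.765 = 826.39 kPa.
q_all = q_ult / FS = 826.39 / 2.5 = 330.56 kPa.

q_all ≈ 330 kPa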